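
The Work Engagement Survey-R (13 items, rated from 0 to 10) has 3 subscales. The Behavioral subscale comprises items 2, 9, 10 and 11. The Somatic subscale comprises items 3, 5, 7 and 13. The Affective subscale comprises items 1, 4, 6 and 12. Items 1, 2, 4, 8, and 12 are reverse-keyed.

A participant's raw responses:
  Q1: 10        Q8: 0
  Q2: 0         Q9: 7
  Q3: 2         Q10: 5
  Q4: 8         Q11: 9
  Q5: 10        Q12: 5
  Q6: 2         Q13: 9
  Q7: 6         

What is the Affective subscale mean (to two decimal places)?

2.25

Affective items: 1, 4, 6, 12.
Of these, items 1, 4, and 12 are reverse-keyed; on a 0–10 scale, reversed = 10 − raw.
  item 1: 10 − 10 = 0
  item 4: 10 − 8 = 2
  item 6: 2
  item 12: 10 − 5 = 5
Sum = 0 + 2 + 2 + 5 = 9
Mean = 9 / 4 = 2.25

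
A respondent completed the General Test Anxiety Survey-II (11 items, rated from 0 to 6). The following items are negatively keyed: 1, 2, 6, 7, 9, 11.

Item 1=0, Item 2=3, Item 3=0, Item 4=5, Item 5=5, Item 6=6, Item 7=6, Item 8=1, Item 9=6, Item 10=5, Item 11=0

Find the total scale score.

Reversing items 1, 2, 6, 7, 9 and 11 with 6 − raw:
Total = (6−0) + (6−3) + 0 + 5 + 5 + (6−6) + (6−6) + 1 + (6−6) + 5 + (6−0)
      = 6 + 3 + 0 + 5 + 5 + 0 + 0 + 1 + 0 + 5 + 6 = 31

31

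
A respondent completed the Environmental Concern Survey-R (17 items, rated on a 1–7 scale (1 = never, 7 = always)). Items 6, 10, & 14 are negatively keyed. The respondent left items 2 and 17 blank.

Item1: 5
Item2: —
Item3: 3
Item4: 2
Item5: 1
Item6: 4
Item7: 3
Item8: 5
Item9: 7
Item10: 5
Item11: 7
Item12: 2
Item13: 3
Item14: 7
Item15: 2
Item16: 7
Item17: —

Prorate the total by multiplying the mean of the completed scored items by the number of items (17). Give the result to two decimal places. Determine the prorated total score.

Reverse-coded (reverse-coded value = 8 − response):
  item 6: 8 − 4 = 4
  item 10: 8 − 5 = 3
  item 14: 8 − 7 = 1
Completed scored items (15 of 17): 5, 3, 2, 1, 4, 3, 5, 7, 3, 7, 2, 3, 1, 2, 7; sum = 55.
Person mean = 55 / 15 ≈ 3.6667
Prorated total = (55 / 15) × 17 = 62.33 (to 2 dp)

62.33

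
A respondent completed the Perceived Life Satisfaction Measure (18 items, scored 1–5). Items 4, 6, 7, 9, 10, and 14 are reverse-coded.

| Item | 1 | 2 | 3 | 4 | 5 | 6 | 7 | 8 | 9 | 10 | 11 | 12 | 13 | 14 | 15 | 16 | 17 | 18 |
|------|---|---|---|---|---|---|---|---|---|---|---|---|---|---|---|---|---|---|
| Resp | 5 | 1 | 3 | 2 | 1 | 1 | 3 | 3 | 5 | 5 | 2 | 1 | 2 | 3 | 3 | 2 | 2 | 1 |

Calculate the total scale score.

43

Apply reverse scoring (reverse-coded value = 6 − response):
  item 4: 6 − 2 = 4
  item 6: 6 − 1 = 5
  item 7: 6 − 3 = 3
  item 9: 6 − 5 = 1
  item 10: 6 − 5 = 1
  item 14: 6 − 3 = 3
After reverse-coding: 5, 1, 3, 4, 1, 5, 3, 3, 1, 1, 2, 1, 2, 3, 3, 2, 2, 1
Total = 5 + 1 + 3 + 4 + 1 + 5 + 3 + 3 + 1 + 1 + 2 + 1 + 2 + 3 + 3 + 2 + 2 + 1 = 43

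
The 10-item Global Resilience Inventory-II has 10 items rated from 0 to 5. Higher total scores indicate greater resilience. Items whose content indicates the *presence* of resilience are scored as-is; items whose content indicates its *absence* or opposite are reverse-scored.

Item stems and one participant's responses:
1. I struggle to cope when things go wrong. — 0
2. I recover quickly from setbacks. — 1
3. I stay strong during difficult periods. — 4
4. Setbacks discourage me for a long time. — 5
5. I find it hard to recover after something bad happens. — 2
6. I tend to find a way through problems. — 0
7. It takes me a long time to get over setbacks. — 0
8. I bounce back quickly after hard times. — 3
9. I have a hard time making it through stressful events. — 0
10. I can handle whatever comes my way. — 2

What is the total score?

Items 1, 4, 5, 7, 9 describe the absence/opposite of resilience → reverse-score.
on a 0–5 scale, reversed = 5 − raw.
  item 1: 5 − 0 = 5
  item 2: 1
  item 3: 4
  item 4: 5 − 5 = 0
  item 5: 5 − 2 = 3
  item 6: 0
  item 7: 5 − 0 = 5
  item 8: 3
  item 9: 5 − 0 = 5
  item 10: 2
Total = 5 + 1 + 4 + 0 + 3 + 0 + 5 + 3 + 5 + 2 = 28

28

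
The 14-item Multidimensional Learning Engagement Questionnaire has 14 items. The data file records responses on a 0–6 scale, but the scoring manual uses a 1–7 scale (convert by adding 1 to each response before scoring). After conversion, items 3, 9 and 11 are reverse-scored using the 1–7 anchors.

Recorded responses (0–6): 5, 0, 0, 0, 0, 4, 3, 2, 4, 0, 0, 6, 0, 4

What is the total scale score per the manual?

52

Convert to 1–7: 6, 1, 1, 1, 1, 5, 4, 3, 5, 1, 1, 7, 1, 5
Reverse-coded (on a 1–7 scale, reversed = 8 − raw):
  item 3: 8 − 1 = 7
  item 9: 8 − 5 = 3
  item 11: 8 − 1 = 7
Scored: 6, 1, 7, 1, 1, 5, 4, 3, 3, 1, 7, 7, 1, 5
Total = 52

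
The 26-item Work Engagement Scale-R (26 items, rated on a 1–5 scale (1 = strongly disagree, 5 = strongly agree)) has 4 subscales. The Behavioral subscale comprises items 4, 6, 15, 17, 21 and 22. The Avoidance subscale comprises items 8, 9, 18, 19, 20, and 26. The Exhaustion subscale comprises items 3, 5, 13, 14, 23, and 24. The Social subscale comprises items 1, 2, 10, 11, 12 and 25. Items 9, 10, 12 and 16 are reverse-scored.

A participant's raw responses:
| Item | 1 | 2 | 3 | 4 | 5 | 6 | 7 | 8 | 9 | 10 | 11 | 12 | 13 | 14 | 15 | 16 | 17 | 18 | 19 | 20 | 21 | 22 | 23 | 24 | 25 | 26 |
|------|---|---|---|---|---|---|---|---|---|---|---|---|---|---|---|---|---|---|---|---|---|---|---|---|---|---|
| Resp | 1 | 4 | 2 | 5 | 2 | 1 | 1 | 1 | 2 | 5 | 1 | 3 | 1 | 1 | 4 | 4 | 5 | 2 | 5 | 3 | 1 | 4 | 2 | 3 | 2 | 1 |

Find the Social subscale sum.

12

Social items: 1, 2, 10, 11, 12, 25.
Of these, items 10 & 12 are reverse-scored; reverse-coded value = 6 − response.
  item 1: 1
  item 2: 4
  item 10: 6 − 5 = 1
  item 11: 1
  item 12: 6 − 3 = 3
  item 25: 2
Sum = 1 + 4 + 1 + 1 + 3 + 2 = 12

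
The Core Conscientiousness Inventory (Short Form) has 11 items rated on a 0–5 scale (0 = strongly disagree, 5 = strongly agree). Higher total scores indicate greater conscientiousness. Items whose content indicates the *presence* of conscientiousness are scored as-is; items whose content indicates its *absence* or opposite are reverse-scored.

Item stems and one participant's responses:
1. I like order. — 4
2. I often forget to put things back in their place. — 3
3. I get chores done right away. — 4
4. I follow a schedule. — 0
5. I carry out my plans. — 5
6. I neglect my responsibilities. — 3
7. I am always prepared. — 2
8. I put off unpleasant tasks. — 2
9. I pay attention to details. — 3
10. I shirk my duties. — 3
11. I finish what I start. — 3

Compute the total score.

Items 2, 6, 8, 10 describe the absence/opposite of conscientiousness → reverse-score.
on a 0–5 scale, reversed = 5 − raw.
  item 1: 4
  item 2: 5 − 3 = 2
  item 3: 4
  item 4: 0
  item 5: 5
  item 6: 5 − 3 = 2
  item 7: 2
  item 8: 5 − 2 = 3
  item 9: 3
  item 10: 5 − 3 = 2
  item 11: 3
Total = 4 + 2 + 4 + 0 + 5 + 2 + 2 + 3 + 3 + 2 + 3 = 30

30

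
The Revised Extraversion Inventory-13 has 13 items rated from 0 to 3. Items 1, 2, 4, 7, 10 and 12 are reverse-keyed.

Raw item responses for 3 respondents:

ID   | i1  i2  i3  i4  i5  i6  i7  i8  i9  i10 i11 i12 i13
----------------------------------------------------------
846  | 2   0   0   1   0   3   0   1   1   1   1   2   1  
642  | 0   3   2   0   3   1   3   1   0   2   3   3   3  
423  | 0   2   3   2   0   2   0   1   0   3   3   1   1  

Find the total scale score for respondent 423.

Respondent 423 raw: 0, 2, 3, 2, 0, 2, 0, 1, 0, 3, 3, 1, 1.
Reverse-coded (reverse-coded value = 3 − response):
  item 1: 3 − 0 = 3
  item 2: 3 − 2 = 1
  item 3: 3
  item 4: 3 − 2 = 1
  item 5: 0
  item 6: 2
  item 7: 3 − 0 = 3
  item 8: 1
  item 9: 0
  item 10: 3 − 3 = 0
  item 11: 3
  item 12: 3 − 1 = 2
  item 13: 1
Sum = 3 + 1 + 3 + 1 + 0 + 2 + 3 + 1 + 0 + 0 + 3 + 2 + 1 = 20

20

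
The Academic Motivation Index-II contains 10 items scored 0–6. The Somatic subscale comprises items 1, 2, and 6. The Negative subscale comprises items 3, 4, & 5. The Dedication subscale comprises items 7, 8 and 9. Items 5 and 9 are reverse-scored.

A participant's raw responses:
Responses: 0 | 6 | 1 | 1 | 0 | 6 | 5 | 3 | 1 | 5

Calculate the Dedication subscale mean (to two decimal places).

4.33

Dedication items: 7, 8, 9.
Of these, item 9 is reverse-scored; on a 0–6 scale, reversed = 6 − raw.
  item 7: 5
  item 8: 3
  item 9: 6 − 1 = 5
Sum = 5 + 3 + 5 = 13
Mean = 13 / 3 = 4.33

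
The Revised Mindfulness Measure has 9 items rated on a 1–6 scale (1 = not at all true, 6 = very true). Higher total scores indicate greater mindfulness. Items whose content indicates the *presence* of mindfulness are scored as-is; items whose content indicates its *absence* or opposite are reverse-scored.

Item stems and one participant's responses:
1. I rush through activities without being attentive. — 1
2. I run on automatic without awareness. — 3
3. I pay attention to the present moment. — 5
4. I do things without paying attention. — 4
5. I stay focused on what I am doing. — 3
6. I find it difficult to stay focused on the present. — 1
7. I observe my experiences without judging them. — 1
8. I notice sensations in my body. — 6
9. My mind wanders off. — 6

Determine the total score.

35

Items 1, 2, 4, 6, 9 describe the absence/opposite of mindfulness → reverse-score.
on a 1–6 scale, reversed = 7 − raw.
  item 1: 7 − 1 = 6
  item 2: 7 − 3 = 4
  item 3: 5
  item 4: 7 − 4 = 3
  item 5: 3
  item 6: 7 − 1 = 6
  item 7: 1
  item 8: 6
  item 9: 7 − 6 = 1
Total = 6 + 4 + 5 + 3 + 3 + 6 + 1 + 6 + 1 = 35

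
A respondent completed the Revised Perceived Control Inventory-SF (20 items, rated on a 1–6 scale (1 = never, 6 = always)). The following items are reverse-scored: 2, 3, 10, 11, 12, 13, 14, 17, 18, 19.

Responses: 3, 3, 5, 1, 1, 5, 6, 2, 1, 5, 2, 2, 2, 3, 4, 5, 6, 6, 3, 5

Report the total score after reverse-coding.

Reverse-coded items (reversed = (1+6) − raw = 7 − raw):
  item 2: 7 − 3 = 4
  item 3: 7 − 5 = 2
  item 10: 7 − 5 = 2
  item 11: 7 − 2 = 5
  item 12: 7 − 2 = 5
  item 13: 7 − 2 = 5
  item 14: 7 − 3 = 4
  item 17: 7 − 6 = 1
  item 18: 7 − 6 = 1
  item 19: 7 − 3 = 4
After reverse-coding: 3, 4, 2, 1, 1, 5, 6, 2, 1, 2, 5, 5, 5, 4, 4, 5, 1, 1, 4, 5
Total = 3 + 4 + 2 + 1 + 1 + 5 + 6 + 2 + 1 + 2 + 5 + 5 + 5 + 4 + 4 + 5 + 1 + 1 + 4 + 5 = 66

66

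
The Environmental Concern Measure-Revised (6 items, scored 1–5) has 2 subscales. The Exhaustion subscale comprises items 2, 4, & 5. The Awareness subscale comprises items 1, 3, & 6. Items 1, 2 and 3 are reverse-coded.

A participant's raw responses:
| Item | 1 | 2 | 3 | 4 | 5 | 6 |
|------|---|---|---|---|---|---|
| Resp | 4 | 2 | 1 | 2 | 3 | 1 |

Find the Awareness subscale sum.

8

Awareness items: 1, 3, 6.
Of these, items 1 & 3 are reverse-coded; on a 1–5 scale, reversed = 6 − raw.
  item 1: 6 − 4 = 2
  item 3: 6 − 1 = 5
  item 6: 1
Sum = 2 + 5 + 1 = 8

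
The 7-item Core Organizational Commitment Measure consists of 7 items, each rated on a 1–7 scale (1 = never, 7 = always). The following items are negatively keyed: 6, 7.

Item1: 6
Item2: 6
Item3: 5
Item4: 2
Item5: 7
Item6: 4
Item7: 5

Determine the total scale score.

33

Apply reverse scoring (reversed = (1+7) − raw = 8 − raw):
  item 6: 8 − 4 = 4
  item 7: 8 − 5 = 3
After reverse-coding: 6, 6, 5, 2, 7, 4, 3
Total = 6 + 6 + 5 + 2 + 7 + 4 + 3 = 33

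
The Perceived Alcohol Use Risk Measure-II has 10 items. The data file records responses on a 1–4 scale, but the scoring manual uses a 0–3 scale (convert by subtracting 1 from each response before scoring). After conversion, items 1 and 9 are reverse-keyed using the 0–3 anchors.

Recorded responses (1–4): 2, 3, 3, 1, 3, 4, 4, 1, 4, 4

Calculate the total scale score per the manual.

17

Convert to 0–3: 1, 2, 2, 0, 2, 3, 3, 0, 3, 3
Reverse-coded (on a 0–3 scale, reversed = 3 − raw):
  item 1: 3 − 1 = 2
  item 9: 3 − 3 = 0
Scored: 2, 2, 2, 0, 2, 3, 3, 0, 0, 3
Total = 17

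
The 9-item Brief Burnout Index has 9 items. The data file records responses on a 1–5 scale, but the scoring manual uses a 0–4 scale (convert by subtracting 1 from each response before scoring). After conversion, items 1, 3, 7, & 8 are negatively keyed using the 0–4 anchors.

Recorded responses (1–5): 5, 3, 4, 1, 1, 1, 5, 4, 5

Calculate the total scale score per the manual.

8

Convert to 0–4: 4, 2, 3, 0, 0, 0, 4, 3, 4
Reverse-coded (reverse-coded value = 4 − response):
  item 1: 4 − 4 = 0
  item 3: 4 − 3 = 1
  item 7: 4 − 4 = 0
  item 8: 4 − 3 = 1
Scored: 0, 2, 1, 0, 0, 0, 0, 1, 4
Total = 8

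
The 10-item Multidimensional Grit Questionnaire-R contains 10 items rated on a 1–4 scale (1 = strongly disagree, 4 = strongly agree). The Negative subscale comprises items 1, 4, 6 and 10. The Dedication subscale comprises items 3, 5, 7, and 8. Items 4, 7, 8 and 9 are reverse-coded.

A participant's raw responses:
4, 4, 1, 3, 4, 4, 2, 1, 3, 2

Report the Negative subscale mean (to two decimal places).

3.00

Negative items: 1, 4, 6, 10.
Of these, item 4 is reverse-coded; reverse-coded value = 5 − response.
  item 1: 4
  item 4: 5 − 3 = 2
  item 6: 4
  item 10: 2
Sum = 4 + 2 + 4 + 2 = 12
Mean = 12 / 4 = 3.00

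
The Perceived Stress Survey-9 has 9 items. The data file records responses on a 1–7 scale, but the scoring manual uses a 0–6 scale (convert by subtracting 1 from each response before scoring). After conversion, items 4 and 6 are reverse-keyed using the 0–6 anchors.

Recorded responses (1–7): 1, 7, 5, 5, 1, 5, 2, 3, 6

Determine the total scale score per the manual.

22

Convert to 0–6: 0, 6, 4, 4, 0, 4, 1, 2, 5
Reverse-coded (reversed = (0+6) − raw = 6 − raw):
  item 4: 6 − 4 = 2
  item 6: 6 − 4 = 2
Scored: 0, 6, 4, 2, 0, 2, 1, 2, 5
Total = 22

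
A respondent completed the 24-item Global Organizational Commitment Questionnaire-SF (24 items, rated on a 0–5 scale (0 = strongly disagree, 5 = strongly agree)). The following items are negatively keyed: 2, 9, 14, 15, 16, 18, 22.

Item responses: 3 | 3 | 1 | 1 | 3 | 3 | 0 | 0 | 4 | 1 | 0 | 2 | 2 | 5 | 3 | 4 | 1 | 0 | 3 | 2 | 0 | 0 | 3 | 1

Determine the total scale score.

Negatively keyed items use 5 − raw:
  item 2: 5 − 3 = 2
  item 9: 5 − 4 = 1
  item 14: 5 − 5 = 0
  item 15: 5 − 3 = 2
  item 16: 5 − 4 = 1
  item 18: 5 − 0 = 5
  item 22: 5 − 0 = 5
Scored responses: 3, 2, 1, 1, 3, 3, 0, 0, 1, 1, 0, 2, 2, 0, 2, 1, 1, 5, 3, 2, 0, 5, 3, 1
Total = 3 + 2 + 1 + 1 + 3 + 3 + 0 + 0 + 1 + 1 + 0 + 2 + 2 + 0 + 2 + 1 + 1 + 5 + 3 + 2 + 0 + 5 + 3 + 1 = 42

42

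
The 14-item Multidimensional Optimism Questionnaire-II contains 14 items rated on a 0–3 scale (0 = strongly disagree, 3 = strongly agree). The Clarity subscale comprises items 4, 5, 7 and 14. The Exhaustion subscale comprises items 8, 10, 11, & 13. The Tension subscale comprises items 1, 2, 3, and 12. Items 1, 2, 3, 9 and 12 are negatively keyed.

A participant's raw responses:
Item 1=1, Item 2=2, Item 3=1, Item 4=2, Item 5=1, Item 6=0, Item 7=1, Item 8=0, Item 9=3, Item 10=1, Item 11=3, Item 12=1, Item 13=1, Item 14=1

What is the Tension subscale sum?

7

Tension items: 1, 2, 3, 12.
Of these, items 1, 2, 3, & 12 are negatively keyed; reverse-coded value = 3 − response.
  item 1: 3 − 1 = 2
  item 2: 3 − 2 = 1
  item 3: 3 − 1 = 2
  item 12: 3 − 1 = 2
Sum = 2 + 1 + 2 + 2 = 7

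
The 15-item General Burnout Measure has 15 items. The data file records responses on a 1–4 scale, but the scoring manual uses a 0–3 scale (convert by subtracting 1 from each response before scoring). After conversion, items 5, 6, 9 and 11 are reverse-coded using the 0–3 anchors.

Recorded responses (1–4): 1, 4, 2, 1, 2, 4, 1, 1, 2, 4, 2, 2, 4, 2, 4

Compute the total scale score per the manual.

21

Convert to 0–3: 0, 3, 1, 0, 1, 3, 0, 0, 1, 3, 1, 1, 3, 1, 3
Reverse-coded (reversed = (0+3) − raw = 3 − raw):
  item 5: 3 − 1 = 2
  item 6: 3 − 3 = 0
  item 9: 3 − 1 = 2
  item 11: 3 − 1 = 2
Scored: 0, 3, 1, 0, 2, 0, 0, 0, 2, 3, 2, 1, 3, 1, 3
Total = 21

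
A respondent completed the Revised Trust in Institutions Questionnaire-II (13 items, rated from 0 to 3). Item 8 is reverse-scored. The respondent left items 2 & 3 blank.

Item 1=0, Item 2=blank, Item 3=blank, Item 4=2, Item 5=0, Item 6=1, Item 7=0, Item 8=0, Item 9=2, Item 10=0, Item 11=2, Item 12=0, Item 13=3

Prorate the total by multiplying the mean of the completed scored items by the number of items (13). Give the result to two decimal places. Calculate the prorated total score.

15.36

Reverse-coded (on a 0–3 scale, reversed = 3 − raw):
  item 8: 3 − 0 = 3
Completed scored items (11 of 13): 0, 2, 0, 1, 0, 3, 2, 0, 2, 0, 3; sum = 13.
Person mean = 13 / 11 ≈ 1.1818
Prorated total = (13 / 11) × 13 = 15.36 (to 2 dp)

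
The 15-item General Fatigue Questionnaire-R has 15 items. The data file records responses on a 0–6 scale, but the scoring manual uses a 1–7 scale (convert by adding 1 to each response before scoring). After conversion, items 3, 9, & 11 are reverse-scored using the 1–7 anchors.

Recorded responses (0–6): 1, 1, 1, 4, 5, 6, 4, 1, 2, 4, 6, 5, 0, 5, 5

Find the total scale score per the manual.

Convert to 1–7: 2, 2, 2, 5, 6, 7, 5, 2, 3, 5, 7, 6, 1, 6, 6
Reverse-coded (reversed = (1+7) − raw = 8 − raw):
  item 3: 8 − 2 = 6
  item 9: 8 − 3 = 5
  item 11: 8 − 7 = 1
Scored: 2, 2, 6, 5, 6, 7, 5, 2, 5, 5, 1, 6, 1, 6, 6
Total = 65

65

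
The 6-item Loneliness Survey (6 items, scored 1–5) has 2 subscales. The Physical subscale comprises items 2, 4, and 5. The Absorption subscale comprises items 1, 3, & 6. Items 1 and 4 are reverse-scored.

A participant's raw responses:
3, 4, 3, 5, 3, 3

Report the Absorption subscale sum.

9

Absorption items: 1, 3, 6.
Of these, item 1 is reverse-scored; reversed = (1+5) − raw = 6 − raw.
  item 1: 6 − 3 = 3
  item 3: 3
  item 6: 3
Sum = 3 + 3 + 3 = 9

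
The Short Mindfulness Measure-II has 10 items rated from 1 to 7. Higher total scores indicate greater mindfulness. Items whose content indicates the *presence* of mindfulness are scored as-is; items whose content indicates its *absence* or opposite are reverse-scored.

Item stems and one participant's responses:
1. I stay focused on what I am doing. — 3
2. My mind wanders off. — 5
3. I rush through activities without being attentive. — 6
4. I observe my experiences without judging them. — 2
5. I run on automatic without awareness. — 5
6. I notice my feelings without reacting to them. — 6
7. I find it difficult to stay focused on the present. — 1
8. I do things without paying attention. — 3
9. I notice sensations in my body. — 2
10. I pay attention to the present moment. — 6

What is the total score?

39

Items 2, 3, 5, 7, 8 describe the absence/opposite of mindfulness → reverse-score.
on a 1–7 scale, reversed = 8 − raw.
  item 1: 3
  item 2: 8 − 5 = 3
  item 3: 8 − 6 = 2
  item 4: 2
  item 5: 8 − 5 = 3
  item 6: 6
  item 7: 8 − 1 = 7
  item 8: 8 − 3 = 5
  item 9: 2
  item 10: 6
Total = 3 + 3 + 2 + 2 + 3 + 6 + 7 + 5 + 2 + 6 = 39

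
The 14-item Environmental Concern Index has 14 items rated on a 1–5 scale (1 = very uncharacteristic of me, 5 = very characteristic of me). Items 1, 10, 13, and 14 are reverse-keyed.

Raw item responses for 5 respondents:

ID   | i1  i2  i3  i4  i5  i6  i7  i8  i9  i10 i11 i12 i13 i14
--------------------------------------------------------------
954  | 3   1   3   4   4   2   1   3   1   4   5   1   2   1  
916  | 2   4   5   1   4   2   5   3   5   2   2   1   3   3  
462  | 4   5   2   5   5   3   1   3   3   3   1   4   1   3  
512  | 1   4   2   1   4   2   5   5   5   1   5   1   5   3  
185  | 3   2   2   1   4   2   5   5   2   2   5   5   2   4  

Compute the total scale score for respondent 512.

Respondent 512 raw: 1, 4, 2, 1, 4, 2, 5, 5, 5, 1, 5, 1, 5, 3.
Reverse-coded (on a 1–5 scale, reversed = 6 − raw):
  item 1: 6 − 1 = 5
  item 2: 4
  item 3: 2
  item 4: 1
  item 5: 4
  item 6: 2
  item 7: 5
  item 8: 5
  item 9: 5
  item 10: 6 − 1 = 5
  item 11: 5
  item 12: 1
  item 13: 6 − 5 = 1
  item 14: 6 − 3 = 3
Sum = 5 + 4 + 2 + 1 + 4 + 2 + 5 + 5 + 5 + 5 + 5 + 1 + 1 + 3 = 48

48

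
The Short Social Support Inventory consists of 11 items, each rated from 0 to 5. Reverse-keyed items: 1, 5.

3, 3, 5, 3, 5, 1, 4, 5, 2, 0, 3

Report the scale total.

28

Reverse-coded items (on a 0–5 scale, reversed = 5 − raw):
  item 1: 5 − 3 = 2
  item 5: 5 − 5 = 0
Scored items: 2, 3, 5, 3, 0, 1, 4, 5, 2, 0, 3
Total = 2 + 3 + 5 + 3 + 0 + 1 + 4 + 5 + 2 + 0 + 3 = 28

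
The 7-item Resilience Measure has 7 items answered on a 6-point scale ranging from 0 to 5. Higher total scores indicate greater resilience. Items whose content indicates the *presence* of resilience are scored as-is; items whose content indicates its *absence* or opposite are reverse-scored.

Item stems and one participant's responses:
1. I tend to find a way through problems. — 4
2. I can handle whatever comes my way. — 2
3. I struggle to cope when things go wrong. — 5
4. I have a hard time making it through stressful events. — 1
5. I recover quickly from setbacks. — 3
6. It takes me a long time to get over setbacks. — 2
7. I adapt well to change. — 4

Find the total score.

20

Items 3, 4, 6 describe the absence/opposite of resilience → reverse-score.
reverse-coded value = 5 − response.
  item 1: 4
  item 2: 2
  item 3: 5 − 5 = 0
  item 4: 5 − 1 = 4
  item 5: 3
  item 6: 5 − 2 = 3
  item 7: 4
Total = 4 + 2 + 0 + 4 + 3 + 3 + 4 = 20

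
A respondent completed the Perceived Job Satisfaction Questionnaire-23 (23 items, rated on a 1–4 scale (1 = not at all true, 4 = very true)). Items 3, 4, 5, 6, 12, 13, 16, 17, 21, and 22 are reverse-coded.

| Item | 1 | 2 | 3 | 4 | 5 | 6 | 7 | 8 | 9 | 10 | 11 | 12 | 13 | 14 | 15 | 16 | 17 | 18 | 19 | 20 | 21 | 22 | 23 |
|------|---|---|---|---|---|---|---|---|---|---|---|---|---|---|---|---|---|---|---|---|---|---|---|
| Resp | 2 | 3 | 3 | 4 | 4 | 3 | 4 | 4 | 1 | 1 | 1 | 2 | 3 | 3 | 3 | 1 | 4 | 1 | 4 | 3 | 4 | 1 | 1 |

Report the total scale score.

52

Raw sum = 60. Reverse-coded items: 3, 4, 5, 6, 12, 13, 16, 17, 21, 22; their raw sum = 29.
Each reversal replaces raw with 5 − raw, changing the total by 5 − 2·raw per item.
Total = 60 + 10·5 − 2·29 = 60 + 50 − 58 = 52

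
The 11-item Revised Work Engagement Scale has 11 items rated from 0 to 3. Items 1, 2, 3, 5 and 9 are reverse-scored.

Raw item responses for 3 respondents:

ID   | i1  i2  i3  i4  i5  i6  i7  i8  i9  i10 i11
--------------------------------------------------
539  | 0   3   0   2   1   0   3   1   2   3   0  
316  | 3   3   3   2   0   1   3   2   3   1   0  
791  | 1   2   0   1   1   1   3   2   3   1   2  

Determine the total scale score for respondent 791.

18

Respondent 791 raw: 1, 2, 0, 1, 1, 1, 3, 2, 3, 1, 2.
Reverse-coded (on a 0–3 scale, reversed = 3 − raw):
  item 1: 3 − 1 = 2
  item 2: 3 − 2 = 1
  item 3: 3 − 0 = 3
  item 4: 1
  item 5: 3 − 1 = 2
  item 6: 1
  item 7: 3
  item 8: 2
  item 9: 3 − 3 = 0
  item 10: 1
  item 11: 2
Sum = 2 + 1 + 3 + 1 + 2 + 1 + 3 + 2 + 0 + 1 + 2 = 18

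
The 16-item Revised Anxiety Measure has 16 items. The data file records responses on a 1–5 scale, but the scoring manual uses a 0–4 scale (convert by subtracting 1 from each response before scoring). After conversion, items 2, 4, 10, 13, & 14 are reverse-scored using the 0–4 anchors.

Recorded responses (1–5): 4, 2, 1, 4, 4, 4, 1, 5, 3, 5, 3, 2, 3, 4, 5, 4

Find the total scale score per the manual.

Convert to 0–4: 3, 1, 0, 3, 3, 3, 0, 4, 2, 4, 2, 1, 2, 3, 4, 3
Reverse-coded (reversed = (0+4) − raw = 4 − raw):
  item 2: 4 − 1 = 3
  item 4: 4 − 3 = 1
  item 10: 4 − 4 = 0
  item 13: 4 − 2 = 2
  item 14: 4 − 3 = 1
Scored: 3, 3, 0, 1, 3, 3, 0, 4, 2, 0, 2, 1, 2, 1, 4, 3
Total = 32

32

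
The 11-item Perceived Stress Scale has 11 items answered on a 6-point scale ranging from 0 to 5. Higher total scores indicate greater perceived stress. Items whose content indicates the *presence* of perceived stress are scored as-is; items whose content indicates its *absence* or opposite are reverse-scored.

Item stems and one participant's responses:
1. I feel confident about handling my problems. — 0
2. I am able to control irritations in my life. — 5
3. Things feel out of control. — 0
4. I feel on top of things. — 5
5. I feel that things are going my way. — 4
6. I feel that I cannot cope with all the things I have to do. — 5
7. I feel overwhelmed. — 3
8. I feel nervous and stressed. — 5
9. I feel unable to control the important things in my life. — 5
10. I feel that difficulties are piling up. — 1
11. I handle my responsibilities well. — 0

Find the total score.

30

Items 1, 2, 4, 5, 11 describe the absence/opposite of perceived stress → reverse-score.
reversed = (0+5) − raw = 5 − raw.
  item 1: 5 − 0 = 5
  item 2: 5 − 5 = 0
  item 3: 0
  item 4: 5 − 5 = 0
  item 5: 5 − 4 = 1
  item 6: 5
  item 7: 3
  item 8: 5
  item 9: 5
  item 10: 1
  item 11: 5 − 0 = 5
Total = 5 + 0 + 0 + 0 + 1 + 5 + 3 + 5 + 5 + 1 + 5 = 30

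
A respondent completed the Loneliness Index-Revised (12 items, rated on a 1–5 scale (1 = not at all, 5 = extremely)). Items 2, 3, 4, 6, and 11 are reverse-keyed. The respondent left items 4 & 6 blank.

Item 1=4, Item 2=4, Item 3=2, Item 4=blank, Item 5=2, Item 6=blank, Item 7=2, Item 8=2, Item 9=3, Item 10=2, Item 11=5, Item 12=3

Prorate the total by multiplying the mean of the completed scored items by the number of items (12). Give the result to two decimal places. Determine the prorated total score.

Reverse-coded (reverse-coded value = 6 − response):
  item 2: 6 − 4 = 2
  item 3: 6 − 2 = 4
  item 11: 6 − 5 = 1
Completed scored items (10 of 12): 4, 2, 4, 2, 2, 2, 3, 2, 1, 3; sum = 25.
Person mean = 25 / 10 ≈ 2.5000
Prorated total = (25 / 10) × 12 = 30.00 (to 2 dp)

30.00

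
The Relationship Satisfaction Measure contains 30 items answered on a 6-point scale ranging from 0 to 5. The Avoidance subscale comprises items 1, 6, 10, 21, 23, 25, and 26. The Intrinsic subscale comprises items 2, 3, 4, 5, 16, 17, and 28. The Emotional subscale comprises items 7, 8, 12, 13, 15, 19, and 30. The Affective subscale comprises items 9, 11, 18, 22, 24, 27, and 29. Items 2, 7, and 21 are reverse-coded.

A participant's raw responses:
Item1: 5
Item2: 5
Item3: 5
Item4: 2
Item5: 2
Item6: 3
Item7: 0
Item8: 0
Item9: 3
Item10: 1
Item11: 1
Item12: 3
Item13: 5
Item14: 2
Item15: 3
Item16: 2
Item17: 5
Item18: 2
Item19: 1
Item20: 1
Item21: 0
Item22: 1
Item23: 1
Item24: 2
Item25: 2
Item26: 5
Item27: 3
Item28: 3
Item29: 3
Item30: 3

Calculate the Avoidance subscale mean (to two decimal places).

3.14

Avoidance items: 1, 6, 10, 21, 23, 25, 26.
Of these, item 21 is reverse-coded; reversed = (0+5) − raw = 5 − raw.
  item 1: 5
  item 6: 3
  item 10: 1
  item 21: 5 − 0 = 5
  item 23: 1
  item 25: 2
  item 26: 5
Sum = 5 + 3 + 1 + 5 + 1 + 2 + 5 = 22
Mean = 22 / 7 = 3.14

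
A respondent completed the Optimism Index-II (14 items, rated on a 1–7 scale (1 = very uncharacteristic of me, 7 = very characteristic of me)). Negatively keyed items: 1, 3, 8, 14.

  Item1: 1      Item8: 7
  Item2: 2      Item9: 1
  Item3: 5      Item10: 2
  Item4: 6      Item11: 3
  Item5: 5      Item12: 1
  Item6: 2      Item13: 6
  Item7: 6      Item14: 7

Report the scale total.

Raw sum = 54. Negatively keyed items: 1, 3, 8, 14; their raw sum = 20.
Each reversal replaces raw with 8 − raw, changing the total by 8 − 2·raw per item.
Total = 54 + 4·8 − 2·20 = 54 + 32 − 40 = 46

46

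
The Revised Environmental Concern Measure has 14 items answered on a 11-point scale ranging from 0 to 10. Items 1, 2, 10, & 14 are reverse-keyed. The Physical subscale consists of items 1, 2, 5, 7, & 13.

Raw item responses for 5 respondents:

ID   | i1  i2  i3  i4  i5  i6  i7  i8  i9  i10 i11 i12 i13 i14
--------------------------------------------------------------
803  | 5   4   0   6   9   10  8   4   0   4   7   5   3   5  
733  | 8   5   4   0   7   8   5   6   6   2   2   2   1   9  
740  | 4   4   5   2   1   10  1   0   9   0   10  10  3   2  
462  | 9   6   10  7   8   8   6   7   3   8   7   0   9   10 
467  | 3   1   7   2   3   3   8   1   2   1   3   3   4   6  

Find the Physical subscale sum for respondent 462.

Respondent 462 raw: 9, 6, 10, 7, 8, 8, 6, 7, 3, 8, 7, 0, 9, 10.
Physical items: 1, 2, 5, 7, 13.
Reverse-coded (on a 0–10 scale, reversed = 10 − raw):
  item 1: 10 − 9 = 1
  item 2: 10 − 6 = 4
  item 5: 8
  item 7: 6
  item 13: 9
Sum = 1 + 4 + 8 + 6 + 9 = 28

28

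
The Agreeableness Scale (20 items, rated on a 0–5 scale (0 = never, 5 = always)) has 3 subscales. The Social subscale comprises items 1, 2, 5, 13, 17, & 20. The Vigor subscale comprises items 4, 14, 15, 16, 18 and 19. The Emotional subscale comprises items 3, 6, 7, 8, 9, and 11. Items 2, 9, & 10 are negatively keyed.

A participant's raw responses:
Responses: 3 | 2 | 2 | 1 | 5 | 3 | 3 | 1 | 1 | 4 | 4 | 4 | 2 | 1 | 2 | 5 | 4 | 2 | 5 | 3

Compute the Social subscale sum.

20

Social items: 1, 2, 5, 13, 17, 20.
Of these, item 2 is negatively keyed; reverse-coded value = 5 − response.
  item 1: 3
  item 2: 5 − 2 = 3
  item 5: 5
  item 13: 2
  item 17: 4
  item 20: 3
Sum = 3 + 3 + 5 + 2 + 4 + 3 = 20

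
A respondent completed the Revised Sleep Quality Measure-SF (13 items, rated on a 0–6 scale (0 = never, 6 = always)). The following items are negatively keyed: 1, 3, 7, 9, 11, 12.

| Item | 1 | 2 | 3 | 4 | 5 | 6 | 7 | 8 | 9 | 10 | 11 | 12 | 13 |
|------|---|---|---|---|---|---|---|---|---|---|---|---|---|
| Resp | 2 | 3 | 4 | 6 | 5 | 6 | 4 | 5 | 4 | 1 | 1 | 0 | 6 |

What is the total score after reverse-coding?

53

Negatively keyed items use 6 − raw:
  item 1: 6 − 2 = 4
  item 3: 6 − 4 = 2
  item 7: 6 − 4 = 2
  item 9: 6 − 4 = 2
  item 11: 6 − 1 = 5
  item 12: 6 − 0 = 6
Scored items: 4, 3, 2, 6, 5, 6, 2, 5, 2, 1, 5, 6, 6
Total = 4 + 3 + 2 + 6 + 5 + 6 + 2 + 5 + 2 + 1 + 5 + 6 + 6 = 53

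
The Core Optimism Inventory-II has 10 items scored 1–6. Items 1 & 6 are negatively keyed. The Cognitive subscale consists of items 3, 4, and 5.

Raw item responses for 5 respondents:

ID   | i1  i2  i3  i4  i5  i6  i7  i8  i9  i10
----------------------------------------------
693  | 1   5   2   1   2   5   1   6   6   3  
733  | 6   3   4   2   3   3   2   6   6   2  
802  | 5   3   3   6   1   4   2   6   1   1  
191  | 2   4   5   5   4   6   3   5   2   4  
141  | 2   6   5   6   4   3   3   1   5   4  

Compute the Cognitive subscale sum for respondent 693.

5

Respondent 693 raw: 1, 5, 2, 1, 2, 5, 1, 6, 6, 3.
Cognitive items: 3, 4, 5.
Reverse-coded (reversed = (1+6) − raw = 7 − raw):
  item 3: 2
  item 4: 1
  item 5: 2
Sum = 2 + 1 + 2 = 5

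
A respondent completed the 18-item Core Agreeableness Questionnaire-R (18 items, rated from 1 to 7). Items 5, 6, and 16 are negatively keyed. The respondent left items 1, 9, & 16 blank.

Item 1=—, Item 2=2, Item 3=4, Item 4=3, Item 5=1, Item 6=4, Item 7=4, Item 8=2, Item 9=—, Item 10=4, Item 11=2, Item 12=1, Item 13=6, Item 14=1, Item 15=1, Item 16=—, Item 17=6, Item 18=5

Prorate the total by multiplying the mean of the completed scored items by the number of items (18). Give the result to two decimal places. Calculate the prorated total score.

62.40

Reverse-coded (on a 1–7 scale, reversed = 8 − raw):
  item 5: 8 − 1 = 7
  item 6: 8 − 4 = 4
Completed scored items (15 of 18): 2, 4, 3, 7, 4, 4, 2, 4, 2, 1, 6, 1, 1, 6, 5; sum = 52.
Person mean = 52 / 15 ≈ 3.4667
Prorated total = (52 / 15) × 18 = 62.40 (to 2 dp)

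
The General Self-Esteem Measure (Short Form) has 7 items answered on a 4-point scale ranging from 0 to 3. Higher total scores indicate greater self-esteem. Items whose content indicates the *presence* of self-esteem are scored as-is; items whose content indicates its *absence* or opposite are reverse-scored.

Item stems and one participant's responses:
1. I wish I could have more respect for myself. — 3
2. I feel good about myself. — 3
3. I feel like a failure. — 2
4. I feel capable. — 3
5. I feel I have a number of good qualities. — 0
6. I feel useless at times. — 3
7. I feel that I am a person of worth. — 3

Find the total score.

Items 1, 3, 6 describe the absence/opposite of self-esteem → reverse-score.
reversed = (0+3) − raw = 3 − raw.
  item 1: 3 − 3 = 0
  item 2: 3
  item 3: 3 − 2 = 1
  item 4: 3
  item 5: 0
  item 6: 3 − 3 = 0
  item 7: 3
Total = 0 + 3 + 1 + 3 + 0 + 0 + 3 = 10

10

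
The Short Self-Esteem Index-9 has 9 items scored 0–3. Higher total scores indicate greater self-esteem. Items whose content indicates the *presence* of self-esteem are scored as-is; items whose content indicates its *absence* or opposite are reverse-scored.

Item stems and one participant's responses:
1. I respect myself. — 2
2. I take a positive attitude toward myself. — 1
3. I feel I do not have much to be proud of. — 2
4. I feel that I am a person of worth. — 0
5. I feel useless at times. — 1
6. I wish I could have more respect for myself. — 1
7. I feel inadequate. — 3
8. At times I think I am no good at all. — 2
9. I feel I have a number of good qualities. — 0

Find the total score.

Items 3, 5, 6, 7, 8 describe the absence/opposite of self-esteem → reverse-score.
on a 0–3 scale, reversed = 3 − raw.
  item 1: 2
  item 2: 1
  item 3: 3 − 2 = 1
  item 4: 0
  item 5: 3 − 1 = 2
  item 6: 3 − 1 = 2
  item 7: 3 − 3 = 0
  item 8: 3 − 2 = 1
  item 9: 0
Total = 2 + 1 + 1 + 0 + 2 + 2 + 0 + 1 + 0 = 9

9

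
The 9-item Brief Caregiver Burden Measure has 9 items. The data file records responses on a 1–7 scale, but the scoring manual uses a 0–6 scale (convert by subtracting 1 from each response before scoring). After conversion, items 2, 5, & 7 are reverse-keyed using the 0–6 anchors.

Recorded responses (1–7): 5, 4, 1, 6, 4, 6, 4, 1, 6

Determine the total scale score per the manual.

Convert to 0–6: 4, 3, 0, 5, 3, 5, 3, 0, 5
Reverse-coded (reversed = (0+6) − raw = 6 − raw):
  item 2: 6 − 3 = 3
  item 5: 6 − 3 = 3
  item 7: 6 − 3 = 3
Scored: 4, 3, 0, 5, 3, 5, 3, 0, 5
Total = 28

28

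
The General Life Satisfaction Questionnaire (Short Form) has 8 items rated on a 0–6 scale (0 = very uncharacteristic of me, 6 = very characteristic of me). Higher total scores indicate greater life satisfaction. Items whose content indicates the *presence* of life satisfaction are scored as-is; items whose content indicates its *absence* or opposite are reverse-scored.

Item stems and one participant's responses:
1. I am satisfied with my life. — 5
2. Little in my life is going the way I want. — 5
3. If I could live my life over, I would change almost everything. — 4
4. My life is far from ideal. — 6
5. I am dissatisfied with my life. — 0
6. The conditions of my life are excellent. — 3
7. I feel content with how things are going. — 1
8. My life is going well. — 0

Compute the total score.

18

Items 2, 3, 4, 5 describe the absence/opposite of life satisfaction → reverse-score.
reverse-coded value = 6 − response.
  item 1: 5
  item 2: 6 − 5 = 1
  item 3: 6 − 4 = 2
  item 4: 6 − 6 = 0
  item 5: 6 − 0 = 6
  item 6: 3
  item 7: 1
  item 8: 0
Total = 5 + 1 + 2 + 0 + 6 + 3 + 1 + 0 = 18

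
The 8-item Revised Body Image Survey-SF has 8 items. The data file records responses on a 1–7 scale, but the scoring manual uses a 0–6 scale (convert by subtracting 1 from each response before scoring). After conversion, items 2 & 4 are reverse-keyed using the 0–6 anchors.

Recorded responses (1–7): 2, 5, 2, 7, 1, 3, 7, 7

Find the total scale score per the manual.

Convert to 0–6: 1, 4, 1, 6, 0, 2, 6, 6
Reverse-coded (reversed = (0+6) − raw = 6 − raw):
  item 2: 6 − 4 = 2
  item 4: 6 − 6 = 0
Scored: 1, 2, 1, 0, 0, 2, 6, 6
Total = 18

18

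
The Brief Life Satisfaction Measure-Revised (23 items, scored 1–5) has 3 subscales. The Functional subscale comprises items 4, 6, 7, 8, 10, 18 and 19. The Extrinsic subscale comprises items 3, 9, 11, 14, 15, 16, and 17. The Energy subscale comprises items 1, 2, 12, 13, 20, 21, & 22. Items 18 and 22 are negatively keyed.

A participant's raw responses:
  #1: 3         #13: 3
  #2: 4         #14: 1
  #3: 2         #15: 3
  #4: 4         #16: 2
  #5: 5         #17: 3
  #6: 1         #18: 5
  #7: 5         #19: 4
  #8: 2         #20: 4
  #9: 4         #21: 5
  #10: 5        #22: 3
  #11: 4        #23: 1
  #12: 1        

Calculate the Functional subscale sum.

22

Functional items: 4, 6, 7, 8, 10, 18, 19.
Of these, item 18 is negatively keyed; reverse-coded value = 6 − response.
  item 4: 4
  item 6: 1
  item 7: 5
  item 8: 2
  item 10: 5
  item 18: 6 − 5 = 1
  item 19: 4
Sum = 4 + 1 + 5 + 2 + 5 + 1 + 4 = 22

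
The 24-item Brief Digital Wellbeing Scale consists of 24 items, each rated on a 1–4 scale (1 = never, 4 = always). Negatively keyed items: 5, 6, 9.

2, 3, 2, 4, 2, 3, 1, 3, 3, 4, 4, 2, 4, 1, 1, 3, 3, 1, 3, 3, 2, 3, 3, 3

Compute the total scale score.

Reversing items 5, 6, & 9 with 5 − raw:
Total = 2 + 3 + 2 + 4 + (5−2) + (5−3) + 1 + 3 + (5−3) + 4 + 4 + 2 + 4 + 1 + 1 + 3 + 3 + 1 + 3 + 3 + 2 + 3 + 3 + 3
      = 2 + 3 + 2 + 4 + 3 + 2 + 1 + 3 + 2 + 4 + 4 + 2 + 4 + 1 + 1 + 3 + 3 + 1 + 3 + 3 + 2 + 3 + 3 + 3 = 62

62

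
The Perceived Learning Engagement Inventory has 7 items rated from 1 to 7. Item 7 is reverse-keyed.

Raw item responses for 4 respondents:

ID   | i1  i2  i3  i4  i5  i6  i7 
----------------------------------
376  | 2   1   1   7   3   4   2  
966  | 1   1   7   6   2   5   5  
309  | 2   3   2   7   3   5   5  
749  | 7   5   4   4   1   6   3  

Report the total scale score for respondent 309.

25

Respondent 309 raw: 2, 3, 2, 7, 3, 5, 5.
Reverse-coded (on a 1–7 scale, reversed = 8 − raw):
  item 1: 2
  item 2: 3
  item 3: 2
  item 4: 7
  item 5: 3
  item 6: 5
  item 7: 8 − 5 = 3
Sum = 2 + 3 + 2 + 7 + 3 + 5 + 3 = 25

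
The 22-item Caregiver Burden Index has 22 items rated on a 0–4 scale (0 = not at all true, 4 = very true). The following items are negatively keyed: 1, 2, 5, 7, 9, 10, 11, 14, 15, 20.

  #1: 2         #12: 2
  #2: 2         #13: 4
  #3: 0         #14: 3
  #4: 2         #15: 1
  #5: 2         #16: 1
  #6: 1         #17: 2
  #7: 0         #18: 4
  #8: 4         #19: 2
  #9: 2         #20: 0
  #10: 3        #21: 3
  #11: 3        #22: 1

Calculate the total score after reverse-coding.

Reverse-coded items (reverse-coded value = 4 − response):
  item 1: 4 − 2 = 2
  item 2: 4 − 2 = 2
  item 5: 4 − 2 = 2
  item 7: 4 − 0 = 4
  item 9: 4 − 2 = 2
  item 10: 4 − 3 = 1
  item 11: 4 − 3 = 1
  item 14: 4 − 3 = 1
  item 15: 4 − 1 = 3
  item 20: 4 − 0 = 4
Scored responses: 2, 2, 0, 2, 2, 1, 4, 4, 2, 1, 1, 2, 4, 1, 3, 1, 2, 4, 2, 4, 3, 1
Total = 2 + 2 + 0 + 2 + 2 + 1 + 4 + 4 + 2 + 1 + 1 + 2 + 4 + 1 + 3 + 1 + 2 + 4 + 2 + 4 + 3 + 1 = 48

48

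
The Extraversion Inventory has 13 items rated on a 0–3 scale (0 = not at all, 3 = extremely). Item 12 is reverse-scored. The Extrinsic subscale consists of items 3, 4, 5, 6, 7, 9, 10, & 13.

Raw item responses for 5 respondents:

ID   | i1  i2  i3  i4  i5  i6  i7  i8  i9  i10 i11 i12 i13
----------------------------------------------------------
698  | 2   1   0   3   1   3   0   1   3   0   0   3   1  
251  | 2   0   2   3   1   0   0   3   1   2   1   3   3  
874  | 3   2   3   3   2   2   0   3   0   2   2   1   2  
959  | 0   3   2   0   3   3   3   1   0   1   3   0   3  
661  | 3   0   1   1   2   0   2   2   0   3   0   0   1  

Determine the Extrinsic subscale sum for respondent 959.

Respondent 959 raw: 0, 3, 2, 0, 3, 3, 3, 1, 0, 1, 3, 0, 3.
Extrinsic items: 3, 4, 5, 6, 7, 9, 10, 13.
Reverse-coded (reverse-coded value = 3 − response):
  item 3: 2
  item 4: 0
  item 5: 3
  item 6: 3
  item 7: 3
  item 9: 0
  item 10: 1
  item 13: 3
Sum = 2 + 0 + 3 + 3 + 3 + 0 + 1 + 3 = 15

15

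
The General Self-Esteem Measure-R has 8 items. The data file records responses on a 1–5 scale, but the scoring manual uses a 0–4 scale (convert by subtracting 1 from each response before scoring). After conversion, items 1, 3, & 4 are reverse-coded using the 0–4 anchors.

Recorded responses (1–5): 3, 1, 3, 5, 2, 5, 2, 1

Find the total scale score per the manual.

10

Convert to 0–4: 2, 0, 2, 4, 1, 4, 1, 0
Reverse-coded (on a 0–4 scale, reversed = 4 − raw):
  item 1: 4 − 2 = 2
  item 3: 4 − 2 = 2
  item 4: 4 − 4 = 0
Scored: 2, 0, 2, 0, 1, 4, 1, 0
Total = 10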